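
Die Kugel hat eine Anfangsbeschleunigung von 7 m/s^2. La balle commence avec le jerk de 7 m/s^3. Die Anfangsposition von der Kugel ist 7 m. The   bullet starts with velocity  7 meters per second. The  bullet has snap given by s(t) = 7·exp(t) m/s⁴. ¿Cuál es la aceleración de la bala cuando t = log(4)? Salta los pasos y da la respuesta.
La aceleración en t = log(4) es a = 28.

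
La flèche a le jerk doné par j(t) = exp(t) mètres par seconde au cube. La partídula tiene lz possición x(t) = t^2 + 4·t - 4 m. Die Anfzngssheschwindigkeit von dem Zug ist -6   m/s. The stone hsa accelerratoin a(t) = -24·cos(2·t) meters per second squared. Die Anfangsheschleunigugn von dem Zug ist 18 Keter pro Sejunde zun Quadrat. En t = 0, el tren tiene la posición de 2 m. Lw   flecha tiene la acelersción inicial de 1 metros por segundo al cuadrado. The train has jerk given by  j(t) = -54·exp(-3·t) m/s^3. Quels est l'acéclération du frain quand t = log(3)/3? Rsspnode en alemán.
Ausgehend von dem Ruck j(t) = -54·exp(-3·t), nehmen wir 1 Stammfunktion. Mit ∫j(t)dt und Anwendung von a(0) = 18, finden wir a(t) = 18·exp(-3·t). Wir haben die Beschleunigung a(t) = 18·exp(-3·t). Durch Einsetzen von t = log(3)/3: a(log(3)/3) = 6.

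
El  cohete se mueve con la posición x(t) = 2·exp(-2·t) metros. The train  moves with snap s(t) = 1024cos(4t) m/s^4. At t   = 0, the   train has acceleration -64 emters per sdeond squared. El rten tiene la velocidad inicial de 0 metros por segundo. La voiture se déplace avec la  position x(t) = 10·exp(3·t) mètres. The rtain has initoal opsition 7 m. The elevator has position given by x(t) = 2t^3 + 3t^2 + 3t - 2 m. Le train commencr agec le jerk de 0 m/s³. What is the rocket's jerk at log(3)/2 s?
We must differentiate our position equation x(t) = 2·exp(-2·t) 3 times. Taking d/dt of x(t), we find v(t) = -4·exp(-2·t). Taking d/dt of v(t), we find a(t) = 8·exp(-2·t). Differentiating acceleration, we get jerk: j(t) = -16·exp(-2·t). Using j(t) = -16·exp(-2·t) and substituting t = log(3)/2, we find j = -16/3.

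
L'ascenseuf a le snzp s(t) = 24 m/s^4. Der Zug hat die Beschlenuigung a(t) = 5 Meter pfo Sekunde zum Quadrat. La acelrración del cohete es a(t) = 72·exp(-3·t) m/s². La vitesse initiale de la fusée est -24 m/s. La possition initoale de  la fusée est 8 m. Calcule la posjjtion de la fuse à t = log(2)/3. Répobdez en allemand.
Ausgehend von der Beschleunigung a(t) = 72·exp(-3·t), nehmen wir 2 Integrale. Mit ∫a(t)dt und Anwendung von v(0) = -24, finden wir v(t) = -24·exp(-3·t). Die Stammfunktion von der Geschwindigkeit, mit x(0) = 8, ergibt die Position: x(t) = 8·exp(-3·t). Aus der Gleichung für die Position x(t) = 8·exp(-3·t), setzen wir t = log(2)/3 ein und erhalten x = 4.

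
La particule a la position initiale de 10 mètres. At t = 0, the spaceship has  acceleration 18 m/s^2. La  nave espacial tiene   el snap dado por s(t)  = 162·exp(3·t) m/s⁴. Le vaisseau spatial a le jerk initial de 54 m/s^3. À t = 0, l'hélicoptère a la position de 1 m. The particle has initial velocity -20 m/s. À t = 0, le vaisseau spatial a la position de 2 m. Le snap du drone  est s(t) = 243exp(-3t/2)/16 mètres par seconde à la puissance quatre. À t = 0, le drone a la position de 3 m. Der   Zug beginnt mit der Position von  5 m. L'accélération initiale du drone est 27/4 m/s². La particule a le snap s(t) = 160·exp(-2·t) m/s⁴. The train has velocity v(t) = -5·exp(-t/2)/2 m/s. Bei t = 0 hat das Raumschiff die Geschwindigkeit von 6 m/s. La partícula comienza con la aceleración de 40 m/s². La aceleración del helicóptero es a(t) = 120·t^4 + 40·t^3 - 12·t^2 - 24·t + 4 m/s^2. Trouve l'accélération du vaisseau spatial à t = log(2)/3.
Nous devons trouver l'intégrale de notre équation du snap s(t) = 162·exp(3·t) 2 fois. L'intégrale du snap, avec j(0) = 54, donne le jerk: j(t) = 54·exp(3·t). En prenant ∫j(t)dt et en appliquant a(0) = 18, nous trouvons a(t) = 18·exp(3·t). De l'équation de l'accélération a(t) = 18·exp(3·t), nous substituons t = log(2)/3 pour obtenir a = 36.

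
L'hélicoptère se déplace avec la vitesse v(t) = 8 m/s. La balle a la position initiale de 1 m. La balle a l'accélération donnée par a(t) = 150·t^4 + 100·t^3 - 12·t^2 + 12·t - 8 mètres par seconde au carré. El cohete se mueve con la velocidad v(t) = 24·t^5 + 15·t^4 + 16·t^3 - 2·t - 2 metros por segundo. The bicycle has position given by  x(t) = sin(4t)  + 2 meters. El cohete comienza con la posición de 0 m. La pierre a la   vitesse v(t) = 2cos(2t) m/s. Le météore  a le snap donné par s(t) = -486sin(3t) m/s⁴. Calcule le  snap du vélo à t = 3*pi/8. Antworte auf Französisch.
Nous devons dériver notre équation de la position x(t) = sin(4·t) + 2 4 fois. En dérivant la position, nous obtenons la vitesse: v(t) = 4·cos(4·t). La dérivée de la vitesse donne l'accélération: a(t) = -16·sin(4·t). En dérivant l'accélération, nous obtenons le jerk: j(t) = -64·cos(4·t). En prenant d/dt de j(t), nous trouvons s(t) = 256·sin(4·t). Nous avons le snap s(t) = 256·sin(4·t). En substituant t = 3*pi/8: s(3*pi/8) = -256.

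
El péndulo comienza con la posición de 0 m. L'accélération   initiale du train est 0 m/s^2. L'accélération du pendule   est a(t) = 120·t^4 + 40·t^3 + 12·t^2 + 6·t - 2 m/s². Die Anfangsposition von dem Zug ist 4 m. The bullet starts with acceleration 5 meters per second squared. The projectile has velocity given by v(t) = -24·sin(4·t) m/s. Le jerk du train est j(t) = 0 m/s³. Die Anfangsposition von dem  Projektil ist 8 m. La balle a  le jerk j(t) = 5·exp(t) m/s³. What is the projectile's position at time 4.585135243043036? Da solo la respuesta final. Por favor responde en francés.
x(4.585135243043036) = 7.23934978070879.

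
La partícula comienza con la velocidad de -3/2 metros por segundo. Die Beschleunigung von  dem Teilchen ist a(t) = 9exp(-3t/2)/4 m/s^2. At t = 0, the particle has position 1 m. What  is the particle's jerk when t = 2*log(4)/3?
To solve this, we need to take 1 derivative of our acceleration equation a(t) = 9·exp(-3·t/2)/4. The derivative of acceleration gives jerk: j(t) = -27·exp(-3·t/2)/8. From the given jerk equation j(t) = -27·exp(-3·t/2)/8, we substitute t = 2*log(4)/3 to get j = -27/32.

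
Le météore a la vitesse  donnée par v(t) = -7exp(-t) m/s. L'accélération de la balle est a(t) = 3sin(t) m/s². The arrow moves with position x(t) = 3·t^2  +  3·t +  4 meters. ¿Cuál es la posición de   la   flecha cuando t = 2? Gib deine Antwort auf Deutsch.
Aus der Gleichung für die Position x(t) = 3·t^2 + 3·t + 4, setzen wir t = 2 ein und erhalten x = 22.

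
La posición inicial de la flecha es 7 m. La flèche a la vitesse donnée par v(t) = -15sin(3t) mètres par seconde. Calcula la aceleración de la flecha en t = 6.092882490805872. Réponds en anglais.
We must differentiate our velocity equation v(t) = -15·sin(3·t) 1 time. Differentiating velocity, we get acceleration: a(t) = -45·cos(3·t). We have acceleration a(t) = -45·cos(3·t). Substituting t = 6.092882490805872: a(6.092882490805872) = -37.8634679805318.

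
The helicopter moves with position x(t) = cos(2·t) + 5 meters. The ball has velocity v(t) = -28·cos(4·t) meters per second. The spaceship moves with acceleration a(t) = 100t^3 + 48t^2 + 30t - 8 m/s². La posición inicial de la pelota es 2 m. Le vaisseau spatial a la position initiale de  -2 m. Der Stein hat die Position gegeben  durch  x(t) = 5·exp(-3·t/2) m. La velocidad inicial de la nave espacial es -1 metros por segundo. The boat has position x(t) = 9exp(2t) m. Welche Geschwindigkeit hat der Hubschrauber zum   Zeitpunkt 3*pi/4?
Wir müssen unsere Gleichung für die Position x(t) = cos(2·t) + 5 1-mal ableiten. Durch Ableiten von der Position erhalten wir die Geschwindigkeit: v(t) = -2·sin(2·t). Mit v(t) = -2·sin(2·t) und Einsetzen von t = 3*pi/4, finden wir v = 2.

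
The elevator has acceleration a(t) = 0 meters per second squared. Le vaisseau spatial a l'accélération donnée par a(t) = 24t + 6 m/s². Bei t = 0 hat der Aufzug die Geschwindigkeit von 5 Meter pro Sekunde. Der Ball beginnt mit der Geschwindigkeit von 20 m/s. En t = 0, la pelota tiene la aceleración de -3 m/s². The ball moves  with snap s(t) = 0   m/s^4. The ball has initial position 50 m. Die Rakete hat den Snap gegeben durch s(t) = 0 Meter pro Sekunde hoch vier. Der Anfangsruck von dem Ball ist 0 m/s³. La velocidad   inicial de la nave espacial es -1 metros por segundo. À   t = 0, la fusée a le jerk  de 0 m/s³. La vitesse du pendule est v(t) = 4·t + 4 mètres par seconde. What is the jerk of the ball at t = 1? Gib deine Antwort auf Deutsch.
Wir müssen unsere Gleichung für den Snap s(t) = 0 1-mal integrieren. Durch Integration von dem Snap und Verwendung der Anfangsbedingung j(0) = 0, erhalten wir j(t) = 0. Aus der Gleichung für den Ruck j(t) = 0, setzen wir t = 1 ein und erhalten j = 0.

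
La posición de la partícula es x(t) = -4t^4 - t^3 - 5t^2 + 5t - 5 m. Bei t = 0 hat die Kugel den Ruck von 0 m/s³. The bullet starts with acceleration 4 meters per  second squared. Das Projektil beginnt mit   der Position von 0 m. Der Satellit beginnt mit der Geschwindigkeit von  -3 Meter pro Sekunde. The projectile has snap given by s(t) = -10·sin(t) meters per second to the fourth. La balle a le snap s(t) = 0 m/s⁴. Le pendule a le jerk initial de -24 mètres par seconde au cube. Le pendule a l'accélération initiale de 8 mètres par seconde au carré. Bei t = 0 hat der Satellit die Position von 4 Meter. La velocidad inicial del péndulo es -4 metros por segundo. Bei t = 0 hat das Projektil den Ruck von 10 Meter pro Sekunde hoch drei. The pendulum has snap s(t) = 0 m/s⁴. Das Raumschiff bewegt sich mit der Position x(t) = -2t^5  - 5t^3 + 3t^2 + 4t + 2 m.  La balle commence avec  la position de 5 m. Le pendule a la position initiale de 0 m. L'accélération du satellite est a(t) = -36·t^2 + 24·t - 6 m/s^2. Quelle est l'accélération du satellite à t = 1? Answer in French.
Nous avons l'accélération a(t) = -36·t^2 + 24·t - 6. En substituant t = 1: a(1) = -18.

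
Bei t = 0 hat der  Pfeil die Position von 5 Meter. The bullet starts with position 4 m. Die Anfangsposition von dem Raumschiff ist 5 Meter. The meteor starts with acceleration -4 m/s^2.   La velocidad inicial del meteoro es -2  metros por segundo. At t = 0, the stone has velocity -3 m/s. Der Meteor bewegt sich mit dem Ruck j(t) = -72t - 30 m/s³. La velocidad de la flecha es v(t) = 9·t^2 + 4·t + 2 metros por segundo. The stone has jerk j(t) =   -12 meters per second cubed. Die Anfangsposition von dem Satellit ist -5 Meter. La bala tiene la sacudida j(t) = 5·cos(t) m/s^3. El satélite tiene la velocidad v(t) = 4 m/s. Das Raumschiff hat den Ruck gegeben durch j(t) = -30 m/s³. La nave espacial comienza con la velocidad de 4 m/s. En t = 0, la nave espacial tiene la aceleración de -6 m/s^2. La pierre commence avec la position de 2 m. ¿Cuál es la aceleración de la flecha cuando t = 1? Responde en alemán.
Ausgehend von der Geschwindigkeit v(t) = 9·t^2 + 4·t + 2, nehmen wir 1 Ableitung. Mit d/dt von v(t) finden wir a(t) = 18·t + 4. Aus der Gleichung für die Beschleunigung a(t) = 18·t + 4, setzen wir t = 1 ein und erhalten a = 22.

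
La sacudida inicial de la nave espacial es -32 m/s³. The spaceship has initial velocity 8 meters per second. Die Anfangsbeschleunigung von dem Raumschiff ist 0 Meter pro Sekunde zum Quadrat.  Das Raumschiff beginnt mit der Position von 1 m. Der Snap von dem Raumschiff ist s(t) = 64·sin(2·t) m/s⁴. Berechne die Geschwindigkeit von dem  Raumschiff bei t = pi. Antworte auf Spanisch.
Necesitamos integrar nuestra ecuación del snap s(t) = 64·sin(2·t) 3 veces. Tomando ∫s(t)dt y aplicando j(0) = -32, encontramos j(t) = -32·cos(2·t). La integral de la sacudida es la aceleración. Usando a(0) = 0, obtenemos a(t) = -16·sin(2·t). La antiderivada de la aceleración, con v(0) = 8, da la velocidad: v(t) = 8·cos(2·t). De la ecuación de la velocidad v(t) = 8·cos(2·t), sustituimos t = pi para obtener v = 8.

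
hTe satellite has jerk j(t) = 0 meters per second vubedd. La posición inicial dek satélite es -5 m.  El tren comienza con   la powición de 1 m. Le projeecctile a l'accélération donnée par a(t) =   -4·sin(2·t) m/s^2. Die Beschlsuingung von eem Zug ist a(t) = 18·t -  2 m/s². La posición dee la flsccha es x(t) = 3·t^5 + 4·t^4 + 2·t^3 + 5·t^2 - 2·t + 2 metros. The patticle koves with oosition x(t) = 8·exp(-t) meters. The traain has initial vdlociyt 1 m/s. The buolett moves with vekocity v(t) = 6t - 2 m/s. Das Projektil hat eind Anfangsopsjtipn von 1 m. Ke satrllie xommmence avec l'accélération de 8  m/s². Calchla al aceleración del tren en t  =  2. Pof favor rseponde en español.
Usando a(t) = 18·t - 2 y sustituyendo t = 2, encontramos a = 34.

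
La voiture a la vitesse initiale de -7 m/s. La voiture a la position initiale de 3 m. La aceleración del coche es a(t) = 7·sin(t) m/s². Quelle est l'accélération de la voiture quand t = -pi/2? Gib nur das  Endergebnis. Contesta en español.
La respuesta es -7.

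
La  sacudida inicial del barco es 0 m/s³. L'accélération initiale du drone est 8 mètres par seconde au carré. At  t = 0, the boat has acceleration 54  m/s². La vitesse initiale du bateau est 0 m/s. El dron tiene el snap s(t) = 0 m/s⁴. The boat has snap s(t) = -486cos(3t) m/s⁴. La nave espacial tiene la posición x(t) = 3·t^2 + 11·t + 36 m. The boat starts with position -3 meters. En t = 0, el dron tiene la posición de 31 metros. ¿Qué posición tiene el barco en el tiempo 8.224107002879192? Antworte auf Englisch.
To find the answer, we compute 4 integrals of s(t) = -486·cos(3·t). Finding the integral of s(t) and using j(0) = 0: j(t) = -162·sin(3·t). The antiderivative of jerk is acceleration. Using a(0) = 54, we get a(t) = 54·cos(3·t). Taking ∫a(t)dt and applying v(0) = 0, we find v(t) = 18·sin(3·t). The antiderivative of velocity, with x(0) = -3, gives position: x(t) = 3 - 6·cos(3·t). Using x(t) = 3 - 6·cos(3·t) and substituting t = 8.224107002879192, we find x = -2.37519517504183.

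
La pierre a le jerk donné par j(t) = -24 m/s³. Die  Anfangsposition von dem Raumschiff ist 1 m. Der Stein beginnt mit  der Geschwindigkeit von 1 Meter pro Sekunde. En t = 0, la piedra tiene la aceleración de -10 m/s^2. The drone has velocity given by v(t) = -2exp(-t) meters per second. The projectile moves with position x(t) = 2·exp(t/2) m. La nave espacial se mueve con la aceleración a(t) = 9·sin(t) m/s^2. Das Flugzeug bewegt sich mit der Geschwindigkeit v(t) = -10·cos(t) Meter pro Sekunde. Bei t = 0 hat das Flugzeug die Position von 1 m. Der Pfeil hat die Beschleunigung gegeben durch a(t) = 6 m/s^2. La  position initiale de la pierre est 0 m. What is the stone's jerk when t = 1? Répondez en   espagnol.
Usando j(t) = -24 y sustituyendo t = 1, encontramos j = -24.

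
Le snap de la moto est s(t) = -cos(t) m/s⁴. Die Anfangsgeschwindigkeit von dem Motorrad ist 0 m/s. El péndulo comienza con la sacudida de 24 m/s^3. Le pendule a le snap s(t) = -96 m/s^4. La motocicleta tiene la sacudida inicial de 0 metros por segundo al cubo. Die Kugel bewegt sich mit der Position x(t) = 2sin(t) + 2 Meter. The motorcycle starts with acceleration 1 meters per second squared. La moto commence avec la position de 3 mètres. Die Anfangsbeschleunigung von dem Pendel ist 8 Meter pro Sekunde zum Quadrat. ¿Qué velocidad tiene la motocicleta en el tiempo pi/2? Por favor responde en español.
Para resolver esto, necesitamos tomar 3 antiderivadas de nuestra ecuación del snap s(t) = -cos(t). La antiderivada del snap es la sacudida. Usando j(0) = 0, obtenemos j(t) = -sin(t). Tomando ∫j(t)dt y aplicando a(0) = 1, encontramos a(t) = cos(t). La antiderivada de la aceleración, con v(0) = 0, da la velocidad: v(t) = sin(t). Usando v(t) = sin(t) y sustituyendo t = pi/2, encontramos v = 1.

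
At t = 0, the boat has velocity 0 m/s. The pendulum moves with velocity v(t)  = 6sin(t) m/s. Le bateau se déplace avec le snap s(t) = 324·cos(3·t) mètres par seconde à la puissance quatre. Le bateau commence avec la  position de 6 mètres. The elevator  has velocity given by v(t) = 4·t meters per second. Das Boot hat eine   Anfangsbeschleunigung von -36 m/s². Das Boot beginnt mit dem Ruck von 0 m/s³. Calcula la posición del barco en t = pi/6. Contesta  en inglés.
To solve this, we need to take 4 antiderivatives of our snap equation s(t) = 324·cos(3·t). Integrating snap and using the initial condition j(0) = 0, we get j(t) = 108·sin(3·t). Integrating jerk and using the initial condition a(0) = -36, we get a(t) = -36·cos(3·t). Taking ∫a(t)dt and applying v(0) = 0, we find v(t) = -12·sin(3·t). The antiderivative of velocity is position. Using x(0) = 6, we get x(t) = 4·cos(3·t) + 2. Using x(t) = 4·cos(3·t) + 2 and substituting t = pi/6, we find x = 2.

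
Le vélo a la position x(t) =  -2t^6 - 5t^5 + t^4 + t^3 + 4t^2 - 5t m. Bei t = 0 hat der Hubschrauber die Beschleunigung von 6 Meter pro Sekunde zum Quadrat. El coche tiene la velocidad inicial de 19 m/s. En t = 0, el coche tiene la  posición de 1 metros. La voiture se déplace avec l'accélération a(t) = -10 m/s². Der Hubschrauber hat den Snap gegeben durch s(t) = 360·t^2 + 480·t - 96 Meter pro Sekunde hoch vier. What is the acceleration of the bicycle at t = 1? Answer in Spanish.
Para resolver esto, necesitamos tomar 2 derivadas de nuestra ecuación de la posición x(t) = -2·t^6 - 5·t^5 + t^4 + t^3 + 4·t^2 - 5·t. Derivando la posición, obtenemos la velocidad: v(t) = -12·t^5 - 25·t^4 + 4·t^3 + 3·t^2 + 8·t - 5. Derivando la velocidad, obtenemos la aceleración: a(t) = -60·t^4 - 100·t^3 + 12·t^2 + 6·t + 8. Tenemos la aceleración a(t) = -60·t^4 - 100·t^3 + 12·t^2 + 6·t + 8. Sustituyendo t = 1: a(1) = -134.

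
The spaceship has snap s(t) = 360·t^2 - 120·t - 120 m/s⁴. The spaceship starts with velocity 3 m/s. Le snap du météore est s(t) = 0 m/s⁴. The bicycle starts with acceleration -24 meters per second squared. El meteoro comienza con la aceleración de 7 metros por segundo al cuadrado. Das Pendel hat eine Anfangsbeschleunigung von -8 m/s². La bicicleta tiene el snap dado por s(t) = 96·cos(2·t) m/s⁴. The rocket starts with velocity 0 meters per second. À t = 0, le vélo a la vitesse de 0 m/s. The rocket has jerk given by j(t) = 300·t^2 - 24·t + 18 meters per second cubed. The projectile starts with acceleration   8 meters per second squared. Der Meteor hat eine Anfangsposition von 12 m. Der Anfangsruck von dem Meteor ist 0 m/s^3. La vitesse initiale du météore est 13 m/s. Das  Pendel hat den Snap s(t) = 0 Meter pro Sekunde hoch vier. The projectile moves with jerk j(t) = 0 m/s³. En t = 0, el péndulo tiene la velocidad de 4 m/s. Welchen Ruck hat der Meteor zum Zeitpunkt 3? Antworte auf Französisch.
Pour résoudre ceci, nous devons prendre 1 primitive de notre équation du snap s(t) = 0. La primitive du snap, avec j(0) = 0, donne le jerk: j(t) = 0. Nous avons le jerk j(t) = 0. En substituant t = 3: j(3) = 0.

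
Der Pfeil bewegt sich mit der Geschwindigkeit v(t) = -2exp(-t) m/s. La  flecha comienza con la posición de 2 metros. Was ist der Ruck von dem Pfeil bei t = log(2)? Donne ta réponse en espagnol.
Debemos derivar nuestra ecuación de la velocidad v(t) = -2·exp(-t) 2 veces. Tomando d/dt de v(t), encontramos a(t) = 2·exp(-t). La derivada de la aceleración da la sacudida: j(t) = -2·exp(-t). Usando j(t) = -2·exp(-t) y sustituyendo t = log(2), encontramos j = -1.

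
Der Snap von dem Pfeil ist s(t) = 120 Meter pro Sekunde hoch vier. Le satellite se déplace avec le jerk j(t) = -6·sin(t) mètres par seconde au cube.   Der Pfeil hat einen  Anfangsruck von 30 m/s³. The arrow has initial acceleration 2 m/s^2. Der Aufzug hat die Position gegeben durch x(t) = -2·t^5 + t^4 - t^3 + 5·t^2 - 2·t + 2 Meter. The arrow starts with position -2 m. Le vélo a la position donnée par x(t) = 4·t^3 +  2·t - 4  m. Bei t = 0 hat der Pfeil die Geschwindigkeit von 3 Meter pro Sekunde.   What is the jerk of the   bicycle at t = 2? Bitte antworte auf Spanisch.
Debemos derivar nuestra ecuación de la posición x(t) = 4·t^3 + 2·t - 4 3 veces. Derivando la posición, obtenemos la velocidad: v(t) = 12·t^2 + 2. Derivando la velocidad, obtenemos la aceleración: a(t) = 24·t. La derivada de la aceleración da la sacudida: j(t) = 24. Tenemos la sacudida j(t) = 24. Sustituyendo t = 2: j(2) = 24.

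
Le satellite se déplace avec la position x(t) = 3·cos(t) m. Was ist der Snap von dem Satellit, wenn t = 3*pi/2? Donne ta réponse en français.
Pour résoudre ceci, nous devons prendre 4 dérivées de notre équation de la position x(t) = 3·cos(t). En prenant d/dt de x(t), nous trouvons v(t) = -3·sin(t). En dérivant la vitesse, nous obtenons l'accélération: a(t) = -3·cos(t). La dérivée de l'accélération donne le jerk: j(t) = 3·sin(t). En dérivant le jerk, nous obtenons le snap: s(t) = 3·cos(t). Nous avons le snap s(t) = 3·cos(t). En substituant t = 3*pi/2: s(3*pi/2) = 0.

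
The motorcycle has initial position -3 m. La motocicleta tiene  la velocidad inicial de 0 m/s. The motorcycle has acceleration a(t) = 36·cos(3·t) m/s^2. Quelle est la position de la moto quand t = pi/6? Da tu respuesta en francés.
Nous devons trouver l'intégrale de notre équation de l'accélération a(t) = 36·cos(3·t) 2 fois. En prenant ∫a(t)dt et en appliquant v(0) = 0, nous trouvons v(t) = 12·sin(3·t). En prenant ∫v(t)dt et en appliquant x(0) = -3, nous trouvons x(t) = 1 - 4·cos(3·t). Nous avons la position x(t) = 1 - 4·cos(3·t). En substituant t = pi/6: x(pi/6) = 1.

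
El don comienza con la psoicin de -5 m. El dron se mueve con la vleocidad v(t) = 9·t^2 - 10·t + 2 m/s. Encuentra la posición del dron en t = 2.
Partiendo de la velocidad v(t) = 9·t^2 - 10·t + 2, tomamos 1 integral. La antiderivada de la velocidad es la posición. Usando x(0) = -5, obtenemos x(t) = 3·t^3 - 5·t^2 + 2·t - 5. Tenemos la posición x(t) = 3·t^3 - 5·t^2 + 2·t - 5. Sustituyendo t = 2: x(2) = 3.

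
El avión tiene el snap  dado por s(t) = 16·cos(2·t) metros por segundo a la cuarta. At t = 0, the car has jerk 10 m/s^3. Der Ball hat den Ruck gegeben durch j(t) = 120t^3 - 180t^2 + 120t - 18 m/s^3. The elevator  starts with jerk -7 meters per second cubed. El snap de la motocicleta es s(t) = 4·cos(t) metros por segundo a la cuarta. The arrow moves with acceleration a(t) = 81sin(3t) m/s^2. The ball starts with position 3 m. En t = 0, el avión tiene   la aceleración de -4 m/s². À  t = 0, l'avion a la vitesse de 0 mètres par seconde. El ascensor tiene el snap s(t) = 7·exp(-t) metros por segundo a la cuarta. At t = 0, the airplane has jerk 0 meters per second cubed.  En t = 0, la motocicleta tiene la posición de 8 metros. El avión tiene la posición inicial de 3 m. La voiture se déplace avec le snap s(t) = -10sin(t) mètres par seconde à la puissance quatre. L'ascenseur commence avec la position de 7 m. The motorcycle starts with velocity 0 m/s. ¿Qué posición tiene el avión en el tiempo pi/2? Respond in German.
Um dies zu lösen, müssen wir 4 Integrale unserer Gleichung für den Snap s(t) = 16·cos(2·t) finden. Die Stammfunktion von dem Snap ist der Ruck. Mit j(0) = 0 erhalten wir j(t) = 8·sin(2·t). Mit ∫j(t)dt und Anwendung von a(0) = -4, finden wir a(t) = -4·cos(2·t). Die Stammfunktion von der Beschleunigung, mit v(0) = 0, ergibt die Geschwindigkeit: v(t) = -2·sin(2·t). Das Integral von der Geschwindigkeit ist die Position. Mit x(0) = 3 erhalten wir x(t) = cos(2·t) + 2. Aus der Gleichung für die Position x(t) = cos(2·t) + 2, setzen wir t = pi/2 ein und erhalten x = 1.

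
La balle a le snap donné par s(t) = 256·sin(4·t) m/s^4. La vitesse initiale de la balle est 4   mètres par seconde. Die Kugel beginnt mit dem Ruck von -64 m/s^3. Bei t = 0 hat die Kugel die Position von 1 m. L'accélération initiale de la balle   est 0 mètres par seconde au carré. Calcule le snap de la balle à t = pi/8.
Nous avons le snap s(t) = 256·sin(4·t). En substituant t = pi/8: s(pi/8) = 256.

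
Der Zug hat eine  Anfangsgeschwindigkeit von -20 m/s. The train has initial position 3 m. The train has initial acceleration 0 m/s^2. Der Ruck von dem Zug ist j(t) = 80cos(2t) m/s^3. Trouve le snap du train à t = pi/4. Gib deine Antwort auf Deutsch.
Um dies zu lösen, müssen wir 1 Ableitung unserer Gleichung für den Ruck j(t) = 80·cos(2·t) nehmen. Mit d/dt von j(t) finden wir s(t) = -160·sin(2·t). Mit s(t) = -160·sin(2·t) und Einsetzen von t = pi/4, finden wir s = -160.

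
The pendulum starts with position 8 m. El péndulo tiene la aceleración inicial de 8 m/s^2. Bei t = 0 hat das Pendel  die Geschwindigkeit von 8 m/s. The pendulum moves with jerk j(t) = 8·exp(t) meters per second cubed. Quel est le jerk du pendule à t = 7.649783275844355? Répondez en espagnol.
De la ecuación de la sacudida j(t) = 8·exp(t), sustituimos t = 7.649783275844355 para obtener j = 16801.5230248634.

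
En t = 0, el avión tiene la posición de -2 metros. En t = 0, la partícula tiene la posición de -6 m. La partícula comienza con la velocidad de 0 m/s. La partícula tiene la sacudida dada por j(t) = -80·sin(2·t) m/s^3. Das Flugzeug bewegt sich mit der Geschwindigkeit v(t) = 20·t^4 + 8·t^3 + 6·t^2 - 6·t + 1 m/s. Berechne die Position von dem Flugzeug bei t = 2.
Um dies zu lösen, müssen wir 1 Stammfunktion unserer Gleichung für die Geschwindigkeit v(t) = 20·t^4 + 8·t^3 + 6·t^2 - 6·t + 1 finden. Mit ∫v(t)dt und Anwendung von x(0) = -2, finden wir x(t) = 4·t^5 + 2·t^4 + 2·t^3 - 3·t^2 + t - 2. Aus der Gleichung für die Position x(t) = 4·t^5 + 2·t^4 + 2·t^3 - 3·t^2 + t - 2, setzen wir t = 2 ein und erhalten x = 164.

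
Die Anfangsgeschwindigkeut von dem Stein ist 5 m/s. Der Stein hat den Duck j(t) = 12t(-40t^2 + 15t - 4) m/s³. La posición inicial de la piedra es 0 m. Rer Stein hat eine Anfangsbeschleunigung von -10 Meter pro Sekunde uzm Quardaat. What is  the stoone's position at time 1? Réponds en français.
Nous devons intégrer notre équation du jerk j(t) = 12·t·(-40·t^2 + 15·t - 4) 3 fois. En prenant ∫j(t)dt et en appliquant a(0) = -10, nous trouvons a(t) = -120·t^4 + 60·t^3 - 24·t^2 - 10. En intégrant l'accélération et en utilisant la condition initiale v(0) = 5, nous obtenons v(t) = -24·t^5 + 15·t^4 - 8·t^3 - 10·t + 5. En prenant ∫v(t)dt et en appliquant x(0) = 0, nous trouvons x(t) = -4·t^6 + 3·t^5 - 2·t^4 - 5·t^2 + 5·t. En utilisant x(t) = -4·t^6 + 3·t^5 - 2·t^4 - 5·t^2 + 5·t et en substituant t = 1, nous trouvons x = -3.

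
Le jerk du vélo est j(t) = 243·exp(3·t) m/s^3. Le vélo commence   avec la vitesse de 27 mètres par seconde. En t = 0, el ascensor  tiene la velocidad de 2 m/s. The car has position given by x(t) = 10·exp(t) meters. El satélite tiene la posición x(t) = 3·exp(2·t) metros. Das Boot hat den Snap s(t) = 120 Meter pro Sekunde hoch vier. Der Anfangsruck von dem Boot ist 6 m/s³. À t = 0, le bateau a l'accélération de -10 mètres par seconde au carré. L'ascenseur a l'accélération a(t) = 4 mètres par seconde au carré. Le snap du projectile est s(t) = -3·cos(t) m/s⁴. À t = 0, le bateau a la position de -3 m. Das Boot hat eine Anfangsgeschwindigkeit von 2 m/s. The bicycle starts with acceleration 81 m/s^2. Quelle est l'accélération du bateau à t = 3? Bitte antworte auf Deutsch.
Um dies zu lösen, müssen wir 2 Stammfunktionen unserer Gleichung für den Snap s(t) = 120 finden. Mit ∫s(t)dt und Anwendung von j(0) = 6, finden wir j(t) = 120·t + 6. Die Stammfunktion von dem Ruck, mit a(0) = -10, ergibt die Beschleunigung: a(t) = 60·t^2 + 6·t - 10. Mit a(t) = 60·t^2 + 6·t - 10 und Einsetzen von t = 3, finden wir a = 548.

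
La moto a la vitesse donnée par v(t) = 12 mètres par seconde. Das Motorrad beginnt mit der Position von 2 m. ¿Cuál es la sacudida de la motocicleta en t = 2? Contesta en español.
Debemos derivar nuestra ecuación de la velocidad v(t) = 12 2 veces. Tomando d/dt de v(t), encontramos a(t) = 0. Tomando d/dt de a(t), encontramos j(t) = 0. Usando j(t) = 0 y sustituyendo t = 2, encontramos j = 0.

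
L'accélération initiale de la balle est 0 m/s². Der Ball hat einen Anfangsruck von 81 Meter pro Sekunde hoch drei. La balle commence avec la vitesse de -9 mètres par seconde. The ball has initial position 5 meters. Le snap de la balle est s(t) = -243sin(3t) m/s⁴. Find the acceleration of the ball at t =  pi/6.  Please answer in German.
Ausgehend von dem Snap s(t) = -243·sin(3·t), nehmen wir 2 Integrale. Mit ∫s(t)dt und Anwendung von j(0) = 81, finden wir j(t) = 81·cos(3·t). Mit ∫j(t)dt und Anwendung von a(0) = 0, finden wir a(t) = 27·sin(3·t). Wir haben die Beschleunigung a(t) = 27·sin(3·t). Durch Einsetzen von t = pi/6: a(pi/6) = 27.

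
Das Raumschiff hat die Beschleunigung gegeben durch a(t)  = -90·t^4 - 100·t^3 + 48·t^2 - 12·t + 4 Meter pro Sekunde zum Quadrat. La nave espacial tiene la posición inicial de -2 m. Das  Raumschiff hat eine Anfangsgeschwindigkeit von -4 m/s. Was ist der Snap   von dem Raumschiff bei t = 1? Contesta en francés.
En partant de l'accélération a(t) = -90·t^4 - 100·t^3 + 48·t^2 - 12·t + 4, nous prenons 2 dérivées. La dérivée de l'accélération donne le jerk: j(t) = -360·t^3 - 300·t^2 + 96·t - 12. La dérivée du jerk donne le snap: s(t) = -1080·t^2 - 600·t + 96. En utilisant s(t) = -1080·t^2 - 600·t + 96 et en substituant t = 1, nous trouvons s = -1584.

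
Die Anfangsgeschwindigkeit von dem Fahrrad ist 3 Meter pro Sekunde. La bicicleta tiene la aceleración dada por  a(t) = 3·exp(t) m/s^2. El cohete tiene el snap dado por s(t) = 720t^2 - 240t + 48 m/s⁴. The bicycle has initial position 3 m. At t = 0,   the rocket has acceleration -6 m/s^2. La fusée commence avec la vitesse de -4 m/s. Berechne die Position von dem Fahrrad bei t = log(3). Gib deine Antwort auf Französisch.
Nous devons trouver la primitive de notre équation de l'accélération a(t) = 3·exp(t) 2 fois. En prenant ∫a(t)dt et en appliquant v(0) = 3, nous trouvons v(t) = 3·exp(t). En intégrant la vitesse et en utilisant la condition initiale x(0) = 3, nous obtenons x(t) = 3·exp(t). De l'équation de la position x(t) = 3·exp(t), nous substituons t = log(3) pour obtenir x = 9.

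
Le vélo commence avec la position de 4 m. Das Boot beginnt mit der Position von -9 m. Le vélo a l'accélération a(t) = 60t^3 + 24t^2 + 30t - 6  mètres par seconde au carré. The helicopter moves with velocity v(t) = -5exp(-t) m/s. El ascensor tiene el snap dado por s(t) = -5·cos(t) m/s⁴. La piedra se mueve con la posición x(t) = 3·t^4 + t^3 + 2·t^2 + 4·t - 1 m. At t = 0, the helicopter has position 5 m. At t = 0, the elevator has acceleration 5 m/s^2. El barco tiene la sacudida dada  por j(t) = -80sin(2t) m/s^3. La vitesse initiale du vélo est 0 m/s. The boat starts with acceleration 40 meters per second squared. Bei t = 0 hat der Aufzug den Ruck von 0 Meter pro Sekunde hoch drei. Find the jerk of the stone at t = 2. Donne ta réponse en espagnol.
Debemos derivar nuestra ecuación de la posición x(t) = 3·t^4 + t^3 + 2·t^2 + 4·t - 1 3 veces. Tomando d/dt de x(t), encontramos v(t) = 12·t^3 + 3·t^2 + 4·t + 4. Derivando la velocidad, obtenemos la aceleración: a(t) = 36·t^2 + 6·t + 4. Tomando d/dt de a(t), encontramos j(t) = 72·t + 6. Usando j(t) = 72·t + 6 y sustituyendo t = 2, encontramos j = 150.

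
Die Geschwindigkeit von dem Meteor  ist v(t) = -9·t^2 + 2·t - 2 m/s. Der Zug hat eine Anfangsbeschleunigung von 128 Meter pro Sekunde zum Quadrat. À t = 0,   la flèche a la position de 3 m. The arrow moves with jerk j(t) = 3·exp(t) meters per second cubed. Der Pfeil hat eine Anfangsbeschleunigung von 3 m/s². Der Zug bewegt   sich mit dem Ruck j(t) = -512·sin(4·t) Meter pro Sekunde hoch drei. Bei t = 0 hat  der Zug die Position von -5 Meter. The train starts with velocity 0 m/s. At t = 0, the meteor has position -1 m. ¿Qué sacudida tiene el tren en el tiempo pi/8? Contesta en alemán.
Mit j(t) = -512·sin(4·t) und Einsetzen von t = pi/8, finden wir j = -512.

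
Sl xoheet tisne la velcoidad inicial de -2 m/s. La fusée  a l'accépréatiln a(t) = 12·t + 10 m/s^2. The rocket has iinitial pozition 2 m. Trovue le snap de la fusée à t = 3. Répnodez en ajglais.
Starting from acceleration a(t) = 12·t + 10, we take 2 derivatives. Differentiating acceleration, we get jerk: j(t) = 12. Differentiating jerk, we get snap: s(t) = 0. Using s(t) = 0 and substituting t = 3, we find s = 0.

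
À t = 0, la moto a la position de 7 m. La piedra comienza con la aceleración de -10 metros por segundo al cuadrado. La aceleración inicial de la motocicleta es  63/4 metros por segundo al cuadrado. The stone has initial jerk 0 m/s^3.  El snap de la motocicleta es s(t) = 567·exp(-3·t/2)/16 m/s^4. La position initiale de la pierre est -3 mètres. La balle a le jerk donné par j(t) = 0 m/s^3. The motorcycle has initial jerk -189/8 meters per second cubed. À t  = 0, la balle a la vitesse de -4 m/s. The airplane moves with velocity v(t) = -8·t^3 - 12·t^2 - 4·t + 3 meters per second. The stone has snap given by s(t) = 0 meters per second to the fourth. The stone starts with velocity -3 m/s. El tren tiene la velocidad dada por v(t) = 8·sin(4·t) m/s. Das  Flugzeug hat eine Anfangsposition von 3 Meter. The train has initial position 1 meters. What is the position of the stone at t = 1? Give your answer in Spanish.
Debemos encontrar la antiderivada de nuestra ecuación del snap s(t) = 0 4 veces. Integrando el snap y usando la condición inicial j(0) = 0, obtenemos j(t) = 0. Integrando la sacudida y usando la condición inicial a(0) = -10, obtenemos a(t) = -10. La integral de la aceleración es la velocidad. Usando v(0) = -3, obtenemos v(t) = -10·t - 3. La antiderivada de la velocidad es la posición. Usando x(0) = -3, obtenemos x(t) = -5·t^2 - 3·t - 3. De la ecuación de la posición x(t) = -5·t^2 - 3·t - 3, sustituimos t = 1 para obtener x = -11.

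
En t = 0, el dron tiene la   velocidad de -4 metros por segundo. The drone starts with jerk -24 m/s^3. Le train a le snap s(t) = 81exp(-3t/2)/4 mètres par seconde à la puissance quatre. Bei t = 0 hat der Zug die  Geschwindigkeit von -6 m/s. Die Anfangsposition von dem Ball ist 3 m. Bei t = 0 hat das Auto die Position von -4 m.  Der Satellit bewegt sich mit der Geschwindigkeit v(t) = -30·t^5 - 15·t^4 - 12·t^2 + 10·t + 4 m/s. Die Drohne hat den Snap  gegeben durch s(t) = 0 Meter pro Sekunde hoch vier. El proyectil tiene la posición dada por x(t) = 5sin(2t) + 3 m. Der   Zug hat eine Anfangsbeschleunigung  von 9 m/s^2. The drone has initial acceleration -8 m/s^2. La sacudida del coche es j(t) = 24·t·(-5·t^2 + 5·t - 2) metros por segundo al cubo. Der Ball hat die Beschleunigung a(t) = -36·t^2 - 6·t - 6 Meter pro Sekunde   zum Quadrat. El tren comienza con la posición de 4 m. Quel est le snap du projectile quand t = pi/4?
En partant de la position x(t) = 5·sin(2·t) + 3, nous prenons 4 dérivées. La dérivée de la position donne la vitesse: v(t) = 10·cos(2·t). En dérivant la vitesse, nous obtenons l'accélération: a(t) = -20·sin(2·t). En prenant d/dt de a(t), nous trouvons j(t) = -40·cos(2·t). En dérivant le jerk, nous obtenons le snap: s(t) = 80·sin(2·t). De l'équation du snap s(t) = 80·sin(2·t), nous substituons t = pi/4 pour obtenir s = 80.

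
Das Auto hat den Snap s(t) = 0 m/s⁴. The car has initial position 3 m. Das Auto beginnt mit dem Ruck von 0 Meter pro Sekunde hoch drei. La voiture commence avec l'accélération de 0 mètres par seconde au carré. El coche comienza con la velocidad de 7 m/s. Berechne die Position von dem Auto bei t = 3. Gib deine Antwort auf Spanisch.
Necesitamos integrar nuestra ecuación del snap s(t) = 0 4 veces. La antiderivada del snap es la sacudida. Usando j(0) = 0, obtenemos j(t) = 0. Tomando ∫j(t)dt y aplicando a(0) = 0, encontramos a(t) = 0. Integrando la aceleración y usando la condición inicial v(0) = 7, obtenemos v(t) = 7. Tomando ∫v(t)dt y aplicando x(0) = 3, encontramos x(t) = 7·t + 3. Usando x(t) = 7·t + 3 y sustituyendo t = 3, encontramos x = 24.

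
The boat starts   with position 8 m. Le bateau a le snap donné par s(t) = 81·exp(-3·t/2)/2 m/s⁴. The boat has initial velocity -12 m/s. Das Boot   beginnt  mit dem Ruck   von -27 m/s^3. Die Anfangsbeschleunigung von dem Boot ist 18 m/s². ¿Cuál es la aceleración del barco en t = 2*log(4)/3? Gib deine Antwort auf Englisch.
We need to integrate our snap equation s(t) = 81·exp(-3·t/2)/2 2 times. The antiderivative of snap, with j(0) = -27, gives jerk: j(t) = -27·exp(-3·t/2). The integral of jerk is acceleration. Using a(0) = 18, we get a(t) = 18·exp(-3·t/2). Using a(t) = 18·exp(-3·t/2) and substituting t = 2*log(4)/3, we find a = 9/2.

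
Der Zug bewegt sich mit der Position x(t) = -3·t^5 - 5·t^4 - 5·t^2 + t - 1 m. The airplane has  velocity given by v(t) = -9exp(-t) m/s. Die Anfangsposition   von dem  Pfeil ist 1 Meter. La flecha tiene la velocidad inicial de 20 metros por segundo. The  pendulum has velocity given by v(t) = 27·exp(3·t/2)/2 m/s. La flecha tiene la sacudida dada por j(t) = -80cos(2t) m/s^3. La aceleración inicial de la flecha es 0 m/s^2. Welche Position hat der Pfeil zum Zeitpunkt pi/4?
Um dies zu lösen, müssen wir 3 Stammfunktionen unserer Gleichung für den Ruck j(t) = -80·cos(2·t) finden. Das Integral von dem Ruck, mit a(0) = 0, ergibt die Beschleunigung: a(t) = -40·sin(2·t). Mit ∫a(t)dt und Anwendung von v(0) = 20, finden wir v(t) = 20·cos(2·t). Durch Integration von der Geschwindigkeit und Verwendung der Anfangsbedingung x(0) = 1, erhalten wir x(t) = 10·sin(2·t) + 1. Mit x(t) = 10·sin(2·t) + 1 und Einsetzen von t = pi/4, finden wir x = 11.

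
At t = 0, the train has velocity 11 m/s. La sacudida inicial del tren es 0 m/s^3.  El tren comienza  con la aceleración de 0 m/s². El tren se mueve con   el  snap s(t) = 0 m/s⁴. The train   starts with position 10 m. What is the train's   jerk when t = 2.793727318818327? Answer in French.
En partant du snap s(t) = 0, nous prenons 1 intégrale. L'intégrale du snap, avec j(0) = 0, donne le jerk: j(t) = 0. En utilisant j(t) = 0 et en substituant t = 2.793727318818327, nous trouvons j = 0.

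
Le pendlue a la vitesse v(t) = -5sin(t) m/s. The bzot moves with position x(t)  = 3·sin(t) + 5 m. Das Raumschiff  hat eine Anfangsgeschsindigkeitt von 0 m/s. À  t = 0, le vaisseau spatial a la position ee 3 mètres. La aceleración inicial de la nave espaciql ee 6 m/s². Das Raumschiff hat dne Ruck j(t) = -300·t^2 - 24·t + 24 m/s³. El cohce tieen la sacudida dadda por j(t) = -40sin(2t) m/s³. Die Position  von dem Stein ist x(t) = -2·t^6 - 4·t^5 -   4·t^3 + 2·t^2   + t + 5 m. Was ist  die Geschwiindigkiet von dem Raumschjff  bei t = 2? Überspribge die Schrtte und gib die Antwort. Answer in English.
The velocity at t = 2 is v = -372.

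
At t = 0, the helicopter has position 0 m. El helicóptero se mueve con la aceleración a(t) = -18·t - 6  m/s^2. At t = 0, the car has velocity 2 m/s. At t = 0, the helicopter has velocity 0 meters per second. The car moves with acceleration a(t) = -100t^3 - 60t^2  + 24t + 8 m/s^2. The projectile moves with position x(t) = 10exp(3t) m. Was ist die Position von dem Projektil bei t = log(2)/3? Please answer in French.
De l'équation de la position x(t) = 10·exp(3·t), nous substituons t = log(2)/3 pour obtenir x = 20.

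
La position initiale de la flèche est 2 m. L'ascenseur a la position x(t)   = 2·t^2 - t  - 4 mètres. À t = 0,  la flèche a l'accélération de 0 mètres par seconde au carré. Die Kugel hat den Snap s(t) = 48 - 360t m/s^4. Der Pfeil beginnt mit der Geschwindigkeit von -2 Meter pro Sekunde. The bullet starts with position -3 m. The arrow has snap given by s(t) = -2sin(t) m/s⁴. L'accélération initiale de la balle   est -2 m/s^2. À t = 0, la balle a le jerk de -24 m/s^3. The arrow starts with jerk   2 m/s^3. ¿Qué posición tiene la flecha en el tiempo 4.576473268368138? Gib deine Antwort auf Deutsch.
Ausgehend von dem Snap s(t) = -2·sin(t), nehmen wir 4 Stammfunktionen. Das Integral von dem Snap, mit j(0) = 2, ergibt den Ruck: j(t) = 2·cos(t). Das Integral von dem Ruck, mit a(0) = 0, ergibt die Beschleunigung: a(t) = 2·sin(t). Das Integral von der Beschleunigung, mit v(0) = -2, ergibt die Geschwindigkeit: v(t) = -2·cos(t). Das Integral von der Geschwindigkeit, mit x(0) = 2, ergibt die Position: x(t) = 2 - 2·sin(t). Mit x(t) = 2 - 2·sin(t) und Einsetzen von t = 4.576473268368138, finden wir x = 3.98155533961440.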